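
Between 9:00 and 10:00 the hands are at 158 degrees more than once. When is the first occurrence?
At t minutes past 9:00, the hour hand is at 30 x 9 + 0.5t degrees and the minute hand is at 6t degrees.
The smaller angle between them is 158 degrees when |30H - 5.5t| = 158 or |30H - 5.5t| = 202.
With H = 9, solve 30 x 9 - 5.5t = +/- target for each target:
  t = (30 x 9 - 158) / 5.5 = 20.36
  t = (30 x 9 + 158) / 5.5 = 77.82 (outside (0, 60))
  t = (30 x 9 - 202) / 5.5 = 12.36
  t = (30 x 9 + 202) / 5.5 = 85.82 (outside (0, 60))
Valid solutions in (0, 60): {12.36, 20.36} minutes.
The first occurrence is t = 12.36 minutes.
The hands form a 158-degree angle at 12.36 minutes past 9:00.

Final answer: 12.36 minutes past 9:00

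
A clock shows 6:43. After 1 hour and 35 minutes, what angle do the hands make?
First find the time 1 hour and 35 minutes after 6:43.
Total minutes: 6 x 60 + 43 + 1 x 60 + 35 = 498.
498 mod 720 = 498 minutes = 8:18.
Now compute the angle at 8:18:
Hour hand: 8 x 30 + 18 x 0.5 = 249 degrees
Minute hand: 18 x 6 = 108 degrees
Difference: |249 - 108| = 141 degrees
The angle is 141 degrees

Final answer: 141 degrees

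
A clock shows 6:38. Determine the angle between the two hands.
Hour hand position: 6 x 30 + 38 x 0.5 = 199 degrees
Minute hand position: 38 x 6 = 228 degrees
Difference: |199 - 228| = 29 degrees
The angle between the hands is 29 degrees

Final answer: 29 degrees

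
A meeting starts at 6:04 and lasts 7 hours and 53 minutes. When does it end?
Starting time: 6:04
Adding 53 minutes to 4 minutes: 4 + 53 = 57 minutes
Adding 7 hours: 6 + 7 = 13 - 12 = 1
Final time: 1:57

Final answer: 1:57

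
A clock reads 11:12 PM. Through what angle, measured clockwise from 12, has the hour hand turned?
The hour hand moves 30 degrees per hour and 0.5 degrees per minute.
At 11:12: (11) x 30 + 12 x 0.5 = 330 + 6 = 336 degrees

Final answer: 336 degrees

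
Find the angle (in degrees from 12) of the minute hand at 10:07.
The minute hand moves 6 degrees per minute.
At 10:07: 7 x 6 = 42 degrees

Final answer: 42 degrees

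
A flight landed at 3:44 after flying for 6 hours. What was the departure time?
Starting time: 3:44 = 224 total minutes past 12:00
Subtracting: 6 hours = 360 minutes
224 - 360 = -136 (negative, add 12 hours = 720) = 584 minutes
= 9 hours and 44 minutes past 12:00 = 9:44

Final answer: 9:44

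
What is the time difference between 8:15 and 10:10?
From 8:15 to 10:10:
(10 x 60 + 10) - (8 x 60 + 15) = 610 - 495 = 115 minutes
= 1 hour and 55 minutes

Final answer: 1 hour and 55 minutes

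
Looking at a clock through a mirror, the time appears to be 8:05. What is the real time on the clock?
Reflection across the vertical (12-6) axis maps a hand at angle A degrees to (360 - A) degrees, which sends a reading of T minutes past 12:00 to (720 - T) minutes past 12:00.
Mirror reads 8:05 = 485 minutes past 12:00.
Actual time: (720 - 485) mod 720 = 235 minutes = 3:55.

Final answer: 3:55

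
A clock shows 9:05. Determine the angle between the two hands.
Hour hand position: 9 x 30 + 5 x 0.5 = 272.5 degrees
Minute hand position: 5 x 6 = 30 degrees
Difference: |272.5 - 30| = 242.5 degrees
Since 242.5 > 180, the smaller angle is 360 - 242.5 = 117.5 degrees

Final answer: 117.5 degrees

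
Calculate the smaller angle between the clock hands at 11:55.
Hour hand position: 11 x 30 + 55 x 0.5 = 357.5 degrees
Minute hand position: 55 x 6 = 330 degrees
Difference: |357.5 - 330| = 27.5 degrees
The angle between the hands is 27.5 degrees

Final answer: 27.5 degrees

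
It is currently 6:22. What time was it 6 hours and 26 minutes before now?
Starting time: 6:22 = 382 total minutes past 12:00
Subtracting: 6 hours and 26 minutes = 386 minutes
382 - 386 = -4 (negative, add 12 hours = 720) = 716 minutes
= 11 hours and 56 minutes past 12:00 = 11:56

Final answer: 11:56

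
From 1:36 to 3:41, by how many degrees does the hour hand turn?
The hour hand moves 0.5 degrees per minute.
Time elapsed: 3:41 - 1:36 = 125 minutes
Angular displacement: 125 x 0.5 = 62.5 degrees

Final answer: 62.5 degrees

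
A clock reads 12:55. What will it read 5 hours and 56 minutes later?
Starting time: 12:55
Adding 56 minutes to 55 minutes: 55 + 56 = 111 minutes = 1 hour and 51 minutes
Adding 5 hours: 12 + 5 + 1 (carry) = 18 - 12 = 6
Final time: 6:51

Final answer: 6:51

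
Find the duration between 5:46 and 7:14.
From 5:46 to 7:14:
(7 x 60 + 14) - (5 x 60 + 46) = 434 - 346 = 88 minutes
= 1 hour and 28 minutes

Final answer: 1 hour and 28 minutes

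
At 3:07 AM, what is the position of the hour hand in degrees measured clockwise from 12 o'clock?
The hour hand moves 30 degrees per hour and 0.5 degrees per minute.
At 3:07: (3) x 30 + 7 x 0.5 = 90 + 3.5 = 93.5 degrees

Final answer: 93.5 degrees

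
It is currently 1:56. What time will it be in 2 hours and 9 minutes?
Starting time: 1:56
Adding 9 minutes to 56 minutes: 56 + 9 = 65 minutes = 1 hour and 5 minutes
Adding 2 hours: 1 + 2 + 1 (carry) = 4
Final time: 4:05

Final answer: 4:05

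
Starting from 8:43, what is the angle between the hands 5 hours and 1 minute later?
First find the time 5 hours and 1 minute after 8:43.
Total minutes: 8 x 60 + 43 + 5 x 60 + 1 = 824.
824 mod 720 = 104 minutes = 1:44.
Now compute the angle at 1:44:
Hour hand: 1 x 30 + 44 x 0.5 = 52 degrees
Minute hand: 44 x 6 = 264 degrees
Difference: |52 - 264| = 212 degrees
Smaller angle: 360 - 212 = 148 degrees

Final answer: 148 degrees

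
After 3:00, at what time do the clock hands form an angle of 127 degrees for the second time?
At t minutes past 3:00, the hour hand is at 30 x 3 + 0.5t degrees and the minute hand is at 6t degrees.
The smaller angle between them is 127 degrees when |30H - 5.5t| = 127 or |30H - 5.5t| = 233.
With H = 3, solve 30 x 3 - 5.5t = +/- target for each target:
  t = (30 x 3 - 127) / 5.5 = -6.73 (outside (0, 60))
  t = (30 x 3 + 127) / 5.5 = 39.45
  t = (30 x 3 - 233) / 5.5 = -26 (outside (0, 60))
  t = (30 x 3 + 233) / 5.5 = 58.73
Valid solutions in (0, 60): {39.45, 58.73} minutes.
The second occurrence is t = 58.73 minutes.
The hands form a 127-degree angle at 58.73 minutes past 3:00.

Final answer: 58.73 minutes past 3:00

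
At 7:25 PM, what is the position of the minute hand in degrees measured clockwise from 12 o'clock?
The minute hand moves 6 degrees per minute.
At 7:25: 25 x 6 = 150 degrees

Final answer: 150 degrees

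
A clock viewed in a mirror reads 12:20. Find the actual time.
Reflection across the vertical (12-6) axis maps a hand at angle A degrees to (360 - A) degrees, which sends a reading of T minutes past 12:00 to (720 - T) minutes past 12:00.
Mirror reads 12:20 = 20 minutes past 12:00.
Actual time: (720 - 20) mod 720 = 700 minutes = 11:40.

Final answer: 11:40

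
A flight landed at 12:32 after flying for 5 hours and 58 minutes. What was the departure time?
Starting time: 12:32 = 32 total minutes past 12:00
Subtracting: 5 hours and 58 minutes = 358 minutes
32 - 358 = -326 (negative, add 12 hours = 720) = 394 minutes
= 6 hours and 34 minutes past 12:00 = 6:34

Final answer: 6:34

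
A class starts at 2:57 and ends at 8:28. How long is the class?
From 2:57 to 8:28:
(8 x 60 + 28) - (2 x 60 + 57) = 508 - 177 = 331 minutes
= 5 hours and 31 minutes

Final answer: 5 hours and 31 minutes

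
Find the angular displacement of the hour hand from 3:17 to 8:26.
The hour hand moves 0.5 degrees per minute.
Time elapsed: 8:26 - 3:17 = 309 minutes
Angular displacement: 309 x 0.5 = 154.5 degrees

Final answer: 154.5 degrees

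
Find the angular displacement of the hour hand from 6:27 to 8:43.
The hour hand moves 0.5 degrees per minute.
Time elapsed: 8:43 - 6:27 = 136 minutes
Angular displacement: 136 x 0.5 = 68 degrees

Final answer: 68 degrees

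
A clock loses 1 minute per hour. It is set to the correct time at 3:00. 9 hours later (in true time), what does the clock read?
For every 60 true minutes, the faulty clock advances 60 - 1 = 59 minutes.
True elapsed: 9 hours = 540 minutes.
Faulty clock advances: 540 x 59/60 = 531 minutes (drift: 9 minutes behind).
Shown time: 3:00 + 531 minutes = 11:51.

Final answer: 11:51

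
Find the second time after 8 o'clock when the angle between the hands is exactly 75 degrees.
At t minutes past 8:00, the hour hand is at 30 x 8 + 0.5t degrees and the minute hand is at 6t degrees.
The smaller angle between them is 75 degrees when |30H - 5.5t| = 75 or |30H - 5.5t| = 285.
With H = 8, solve 30 x 8 - 5.5t = +/- target for each target:
  t = (30 x 8 - 75) / 5.5 = 30
  t = (30 x 8 + 75) / 5.5 = 57.27
  t = (30 x 8 - 285) / 5.5 = -8.18 (outside (0, 60))
  t = (30 x 8 + 285) / 5.5 = 95.45 (outside (0, 60))
Valid solutions in (0, 60): {30, 57.27} minutes.
The second occurrence is t = 57.27 minutes.
The hands form a 75-degree angle at 57.27 minutes past 8:00.

Final answer: 57.27 minutes past 8:00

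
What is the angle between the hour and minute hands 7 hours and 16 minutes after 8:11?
First find the time 7 hours and 16 minutes after 8:11.
Total minutes: 8 x 60 + 11 + 7 x 60 + 16 = 927.
927 mod 720 = 207 minutes = 3:27.
Now compute the angle at 3:27:
Hour hand: 3 x 30 + 27 x 0.5 = 103.5 degrees
Minute hand: 27 x 6 = 162 degrees
Difference: |103.5 - 162| = 58.5 degrees
The angle is 58.5 degrees

Final answer: 58.5 degrees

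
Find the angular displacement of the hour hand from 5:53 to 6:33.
The hour hand moves 0.5 degrees per minute.
Time elapsed: 6:33 - 5:53 = 40 minutes
Angular displacement: 40 x 0.5 = 20 degrees

Final answer: 20 degrees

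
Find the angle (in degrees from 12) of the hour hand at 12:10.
The hour hand moves 30 degrees per hour and 0.5 degrees per minute.
At 12:10: (0) x 30 + 10 x 0.5 = 0 + 5 = 5 degrees

Final answer: 5 degrees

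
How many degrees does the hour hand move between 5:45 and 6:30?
The hour hand moves 0.5 degrees per minute.
Time elapsed: 6:30 - 5:45 = 45 minutes
Angular displacement: 45 x 0.5 = 22.5 degrees

Final answer: 22.5 degrees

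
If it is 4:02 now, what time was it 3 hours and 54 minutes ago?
Starting time: 4:02 = 242 total minutes past 12:00
Subtracting: 3 hours and 54 minutes = 234 minutes
242 - 234 = 8 minutes
= 8 minutes past 12:00 = 12:08

Final answer: 12:08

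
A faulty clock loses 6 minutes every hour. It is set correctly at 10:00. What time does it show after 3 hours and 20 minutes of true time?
For every 60 true minutes, the faulty clock advances 60 - 6 = 54 minutes.
True elapsed: 3 hours and 20 minutes = 200 minutes.
Faulty clock advances: 200 x 54/60 = 180 minutes (drift: 20 minutes behind).
Shown time: 10:00 + 180 minutes = 1:00.

Final answer: 1:00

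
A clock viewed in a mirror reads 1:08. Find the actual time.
Reflection across the vertical (12-6) axis maps a hand at angle A degrees to (360 - A) degrees, which sends a reading of T minutes past 12:00 to (720 - T) minutes past 12:00.
Mirror reads 1:08 = 68 minutes past 12:00.
Actual time: (720 - 68) mod 720 = 652 minutes = 10:52.

Final answer: 10:52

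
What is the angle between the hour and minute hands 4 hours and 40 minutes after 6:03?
First find the time 4 hours and 40 minutes after 6:03.
Total minutes: 6 x 60 + 3 + 4 x 60 + 40 = 643.
643 mod 720 = 643 minutes = 10:43.
Now compute the angle at 10:43:
Hour hand: 10 x 30 + 43 x 0.5 = 321.5 degrees
Minute hand: 43 x 6 = 258 degrees
Difference: |321.5 - 258| = 63.5 degrees
The angle is 63.5 degrees

Final answer: 63.5 degrees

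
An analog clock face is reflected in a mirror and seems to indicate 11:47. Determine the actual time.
Reflection across the vertical (12-6) axis maps a hand at angle A degrees to (360 - A) degrees, which sends a reading of T minutes past 12:00 to (720 - T) minutes past 12:00.
Mirror reads 11:47 = 707 minutes past 12:00.
Actual time: (720 - 707) mod 720 = 13 minutes = 12:13.

Final answer: 12:13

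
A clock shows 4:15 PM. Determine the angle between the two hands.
Hour hand position: 4 x 30 + 15 x 0.5 = 127.5 degrees
Minute hand position: 15 x 6 = 90 degrees
Difference: |127.5 - 90| = 37.5 degrees
The angle between the hands is 37.5 degrees

Final answer: 37.5 degrees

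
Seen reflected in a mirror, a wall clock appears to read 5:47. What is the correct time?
Reflection across the vertical (12-6) axis maps a hand at angle A degrees to (360 - A) degrees, which sends a reading of T minutes past 12:00 to (720 - T) minutes past 12:00.
Mirror reads 5:47 = 347 minutes past 12:00.
Actual time: (720 - 347) mod 720 = 373 minutes = 6:13.

Final answer: 6:13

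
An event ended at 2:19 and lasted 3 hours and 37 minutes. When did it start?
Starting time: 2:19 = 139 total minutes past 12:00
Subtracting: 3 hours and 37 minutes = 217 minutes
139 - 217 = -78 (negative, add 12 hours = 720) = 642 minutes
= 10 hours and 42 minutes past 12:00 = 10:42

Final answer: 10:42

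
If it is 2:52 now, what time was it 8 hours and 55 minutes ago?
Starting time: 2:52 = 172 total minutes past 12:00
Subtracting: 8 hours and 55 minutes = 535 minutes
172 - 535 = -363 (negative, add 12 hours = 720) = 357 minutes
= 5 hours and 57 minutes past 12:00 = 5:57

Final answer: 5:57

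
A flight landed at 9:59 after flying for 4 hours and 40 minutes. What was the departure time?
Starting time: 9:59 = 599 total minutes past 12:00
Subtracting: 4 hours and 40 minutes = 280 minutes
599 - 280 = 319 minutes
= 5 hours and 19 minutes past 12:00 = 5:19

Final answer: 5:19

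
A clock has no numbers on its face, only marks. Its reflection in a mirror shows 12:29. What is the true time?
Reflection across the vertical (12-6) axis maps a hand at angle A degrees to (360 - A) degrees, which sends a reading of T minutes past 12:00 to (720 - T) minutes past 12:00.
Mirror reads 12:29 = 29 minutes past 12:00.
Actual time: (720 - 29) mod 720 = 691 minutes = 11:31.

Final answer: 11:31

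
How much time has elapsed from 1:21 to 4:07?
From 1:21 to 4:07:
(4 x 60 + 7) - (1 x 60 + 21) = 247 - 81 = 166 minutes
= 2 hours and 46 minutes

Final answer: 2 hours and 46 minutes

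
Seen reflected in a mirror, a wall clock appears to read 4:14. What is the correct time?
Reflection across the vertical (12-6) axis maps a hand at angle A degrees to (360 - A) degrees, which sends a reading of T minutes past 12:00 to (720 - T) minutes past 12:00.
Mirror reads 4:14 = 254 minutes past 12:00.
Actual time: (720 - 254) mod 720 = 466 minutes = 7:46.

Final answer: 7:46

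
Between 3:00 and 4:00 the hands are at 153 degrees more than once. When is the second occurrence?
At t minutes past 3:00, the hour hand is at 30 x 3 + 0.5t degrees and the minute hand is at 6t degrees.
The smaller angle between them is 153 degrees when |30H - 5.5t| = 153 or |30H - 5.5t| = 207.
With H = 3, solve 30 x 3 - 5.5t = +/- target for each target:
  t = (30 x 3 - 153) / 5.5 = -11.45 (outside (0, 60))
  t = (30 x 3 + 153) / 5.5 = 44.18
  t = (30 x 3 - 207) / 5.5 = -21.27 (outside (0, 60))
  t = (30 x 3 + 207) / 5.5 = 54
Valid solutions in (0, 60): {44.18, 54} minutes.
The second occurrence is t = 54 minutes.
The hands form a 153-degree angle at 54 minutes past 3:00.

Final answer: 54 minutes past 3:00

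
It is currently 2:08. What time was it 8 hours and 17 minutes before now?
Starting time: 2:08 = 128 total minutes past 12:00
Subtracting: 8 hours and 17 minutes = 497 minutes
128 - 497 = -369 (negative, add 12 hours = 720) = 351 minutes
= 5 hours and 51 minutes past 12:00 = 5:51

Final answer: 5:51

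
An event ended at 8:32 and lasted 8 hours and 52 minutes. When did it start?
Starting time: 8:32 = 512 total minutes past 12:00
Subtracting: 8 hours and 52 minutes = 532 minutes
512 - 532 = -20 (negative, add 12 hours = 720) = 700 minutes
= 11 hours and 40 minutes past 12:00 = 11:40

Final answer: 11:40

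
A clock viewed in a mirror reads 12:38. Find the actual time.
Reflection across the vertical (12-6) axis maps a hand at angle A degrees to (360 - A) degrees, which sends a reading of T minutes past 12:00 to (720 - T) minutes past 12:00.
Mirror reads 12:38 = 38 minutes past 12:00.
Actual time: (720 - 38) mod 720 = 682 minutes = 11:22.

Final answer: 11:22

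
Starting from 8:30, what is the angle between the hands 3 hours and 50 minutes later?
First find the time 3 hours and 50 minutes after 8:30.
Total minutes: 8 x 60 + 30 + 3 x 60 + 50 = 740.
740 mod 720 = 20 minutes = 12:20.
Now compute the angle at 12:20:
Hour hand: 0 x 30 + 20 x 0.5 = 10 degrees
Minute hand: 20 x 6 = 120 degrees
Difference: |10 - 120| = 110 degrees
The angle is 110 degrees

Final answer: 110 degrees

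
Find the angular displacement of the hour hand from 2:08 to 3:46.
The hour hand moves 0.5 degrees per minute.
Time elapsed: 3:46 - 2:08 = 98 minutes
Angular displacement: 98 x 0.5 = 49 degrees

Final answer: 49 degrees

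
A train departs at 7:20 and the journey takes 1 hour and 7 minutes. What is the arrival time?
Starting time: 7:20
Adding 7 minutes to 20 minutes: 20 + 7 = 27 minutes
Adding 1 hour: 7 + 1 = 8
Final time: 8:27

Final answer: 8:27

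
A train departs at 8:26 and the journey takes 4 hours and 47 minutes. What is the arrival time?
Starting time: 8:26
Adding 47 minutes to 26 minutes: 26 + 47 = 73 minutes = 1 hour and 13 minutes
Adding 4 hours: 8 + 4 + 1 (carry) = 13 - 12 = 1
Final time: 1:13

Final answer: 1:13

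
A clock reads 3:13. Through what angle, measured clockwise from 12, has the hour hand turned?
The hour hand moves 30 degrees per hour and 0.5 degrees per minute.
At 3:13: (3) x 30 + 13 x 0.5 = 90 + 6.5 = 96.5 degrees

Final answer: 96.5 degrees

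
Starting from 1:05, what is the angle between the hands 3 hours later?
First find the time 3 hours after 1:05.
Total minutes: 1 x 60 + 5 + 3 x 60 + 0 = 245.
245 mod 720 = 245 minutes = 4:05.
Now compute the angle at 4:05:
Hour hand: 4 x 30 + 5 x 0.5 = 122.5 degrees
Minute hand: 5 x 6 = 30 degrees
Difference: |122.5 - 30| = 92.5 degrees
The angle is 92.5 degrees

Final answer: 92.5 degrees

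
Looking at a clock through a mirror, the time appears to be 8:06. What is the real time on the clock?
Reflection across the vertical (12-6) axis maps a hand at angle A degrees to (360 - A) degrees, which sends a reading of T minutes past 12:00 to (720 - T) minutes past 12:00.
Mirror reads 8:06 = 486 minutes past 12:00.
Actual time: (720 - 486) mod 720 = 234 minutes = 3:54.

Final answer: 3:54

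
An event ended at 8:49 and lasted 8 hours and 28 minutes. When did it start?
Starting time: 8:49 = 529 total minutes past 12:00
Subtracting: 8 hours and 28 minutes = 508 minutes
529 - 508 = 21 minutes
= 21 minutes past 12:00 = 12:21

Final answer: 12:21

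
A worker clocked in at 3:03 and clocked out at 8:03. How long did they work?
From 3:03 to 8:03:
(8 x 60 + 3) - (3 x 60 + 3) = 483 - 183 = 300 minutes
= 5 hours

Final answer: 5 hours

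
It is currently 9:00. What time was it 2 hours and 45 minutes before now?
Starting time: 9:00 = 540 total minutes past 12:00
Subtracting: 2 hours and 45 minutes = 165 minutes
540 - 165 = 375 minutes
= 6 hours and 15 minutes past 12:00 = 6:15

Final answer: 6:15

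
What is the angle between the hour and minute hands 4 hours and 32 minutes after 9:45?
First find the time 4 hours and 32 minutes after 9:45.
Total minutes: 9 x 60 + 45 + 4 x 60 + 32 = 857.
857 mod 720 = 137 minutes = 2:17.
Now compute the angle at 2:17:
Hour hand: 2 x 30 + 17 x 0.5 = 68.5 degrees
Minute hand: 17 x 6 = 102 degrees
Difference: |68.5 - 102| = 33.5 degrees
The angle is 33.5 degrees

Final answer: 33.5 degrees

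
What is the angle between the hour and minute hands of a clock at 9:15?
Hour hand position: 9 x 30 + 15 x 0.5 = 277.5 degrees
Minute hand position: 15 x 6 = 90 degrees
Difference: |277.5 - 90| = 187.5 degrees
Since 187.5 > 180, the smaller angle is 360 - 187.5 = 172.5 degrees

Final answer: 172.5 degrees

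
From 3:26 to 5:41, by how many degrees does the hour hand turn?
The hour hand moves 0.5 degrees per minute.
Time elapsed: 5:41 - 3:26 = 135 minutes
Angular displacement: 135 x 0.5 = 67.5 degrees

Final answer: 67.5 degrees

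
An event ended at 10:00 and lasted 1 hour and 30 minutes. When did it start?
Starting time: 10:00 = 600 total minutes past 12:00
Subtracting: 1 hour and 30 minutes = 90 minutes
600 - 90 = 510 minutes
= 8 hours and 30 minutes past 12:00 = 8:30

Final answer: 8:30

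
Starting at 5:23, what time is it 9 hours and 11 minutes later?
Starting time: 5:23
Adding 11 minutes to 23 minutes: 23 + 11 = 34 minutes
Adding 9 hours: 5 + 9 = 14 - 12 = 2
Final time: 2:34

Final answer: 2:34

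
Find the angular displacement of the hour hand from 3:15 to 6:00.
The hour hand moves 0.5 degrees per minute.
Time elapsed: 6:00 - 3:15 = 165 minutes
Angular displacement: 165 x 0.5 = 82.5 degrees

Final answer: 82.5 degrees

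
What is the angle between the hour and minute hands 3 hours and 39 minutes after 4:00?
First find the time 3 hours and 39 minutes after 4:00.
Total minutes: 4 x 60 + 0 + 3 x 60 + 39 = 459.
459 mod 720 = 459 minutes = 7:39.
Now compute the angle at 7:39:
Hour hand: 7 x 30 + 39 x 0.5 = 229.5 degrees
Minute hand: 39 x 6 = 234 degrees
Difference: |229.5 - 234| = 4.5 degrees
The angle is 4.5 degrees

Final answer: 4.5 degrees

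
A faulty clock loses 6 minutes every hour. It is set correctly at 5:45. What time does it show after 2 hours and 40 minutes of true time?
For every 60 true minutes, the faulty clock advances 60 - 6 = 54 minutes.
True elapsed: 2 hours and 40 minutes = 160 minutes.
Faulty clock advances: 160 x 54/60 = 144 minutes (drift: 16 minutes behind).
Shown time: 5:45 + 144 minutes = 8:09.

Final answer: 8:09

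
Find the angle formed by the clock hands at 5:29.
Hour hand position: 5 x 30 + 29 x 0.5 = 164.5 degrees
Minute hand position: 29 x 6 = 174 degrees
Difference: |164.5 - 174| = 9.5 degrees
The angle between the hands is 9.5 degrees

Final answer: 9.5 degrees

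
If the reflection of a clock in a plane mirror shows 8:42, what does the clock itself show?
Reflection across the vertical (12-6) axis maps a hand at angle A degrees to (360 - A) degrees, which sends a reading of T minutes past 12:00 to (720 - T) minutes past 12:00.
Mirror reads 8:42 = 522 minutes past 12:00.
Actual time: (720 - 522) mod 720 = 198 minutes = 3:18.

Final answer: 3:18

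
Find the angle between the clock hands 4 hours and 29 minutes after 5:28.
First find the time 4 hours and 29 minutes after 5:28.
Total minutes: 5 x 60 + 28 + 4 x 60 + 29 = 597.
597 mod 720 = 597 minutes = 9:57.
Now compute the angle at 9:57:
Hour hand: 9 x 30 + 57 x 0.5 = 298.5 degrees
Minute hand: 57 x 6 = 342 degrees
Difference: |298.5 - 342| = 43.5 degrees
The angle is 43.5 degrees

Final answer: 43.5 degrees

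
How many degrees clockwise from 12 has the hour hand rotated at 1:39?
The hour hand moves 30 degrees per hour and 0.5 degrees per minute.
At 1:39: (1) x 30 + 39 x 0.5 = 30 + 19.5 = 49.5 degrees

Final answer: 49.5 degrees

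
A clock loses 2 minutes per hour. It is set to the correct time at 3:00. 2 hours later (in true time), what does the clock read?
For every 60 true minutes, the faulty clock advances 60 - 2 = 58 minutes.
True elapsed: 2 hours = 120 minutes.
Faulty clock advances: 120 x 58/60 = 116 minutes (drift: 4 minutes behind).
Shown time: 3:00 + 116 minutes = 4:56.

Final answer: 4:56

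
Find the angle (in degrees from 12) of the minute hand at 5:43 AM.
The minute hand moves 6 degrees per minute.
At 5:43: 43 x 6 = 258 degrees

Final answer: 258 degrees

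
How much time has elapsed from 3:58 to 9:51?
From 3:58 to 9:51:
(9 x 60 + 51) - (3 x 60 + 58) = 591 - 238 = 353 minutes
= 5 hours and 53 minutes

Final answer: 5 hours and 53 minutes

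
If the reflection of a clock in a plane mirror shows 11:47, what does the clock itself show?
Reflection across the vertical (12-6) axis maps a hand at angle A degrees to (360 - A) degrees, which sends a reading of T minutes past 12:00 to (720 - T) minutes past 12:00.
Mirror reads 11:47 = 707 minutes past 12:00.
Actual time: (720 - 707) mod 720 = 13 minutes = 12:13.

Final answer: 12:13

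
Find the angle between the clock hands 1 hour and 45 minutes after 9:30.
First find the time 1 hour and 45 minutes after 9:30.
Total minutes: 9 x 60 + 30 + 1 x 60 + 45 = 675.
675 mod 720 = 675 minutes = 11:15.
Now compute the angle at 11:15:
Hour hand: 11 x 30 + 15 x 0.5 = 337.5 degrees
Minute hand: 15 x 6 = 90 degrees
Difference: |337.5 - 90| = 247.5 degrees
Smaller angle: 360 - 247.5 = 112.5 degrees

Final answer: 112.5 degrees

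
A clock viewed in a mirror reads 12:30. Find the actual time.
Reflection across the vertical (12-6) axis maps a hand at angle A degrees to (360 - A) degrees, which sends a reading of T minutes past 12:00 to (720 - T) minutes past 12:00.
Mirror reads 12:30 = 30 minutes past 12:00.
Actual time: (720 - 30) mod 720 = 690 minutes = 11:30.

Final answer: 11:30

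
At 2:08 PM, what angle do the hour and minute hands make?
Hour hand position: 2 x 30 + 8 x 0.5 = 64 degrees
Minute hand position: 8 x 6 = 48 degrees
Difference: |64 - 48| = 16 degrees
The angle between the hands is 16 degrees

Final answer: 16 degrees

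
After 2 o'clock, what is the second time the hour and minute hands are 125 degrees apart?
At t minutes past 2:00, the hour hand is at 30 x 2 + 0.5t degrees and the minute hand is at 6t degrees.
The smaller angle between them is 125 degrees when |30H - 5.5t| = 125 or |30H - 5.5t| = 235.
With H = 2, solve 30 x 2 - 5.5t = +/- target for each target:
  t = (30 x 2 - 125) / 5.5 = -11.82 (outside (0, 60))
  t = (30 x 2 + 125) / 5.5 = 33.64
  t = (30 x 2 - 235) / 5.5 = -31.82 (outside (0, 60))
  t = (30 x 2 + 235) / 5.5 = 53.64
Valid solutions in (0, 60): {33.64, 53.64} minutes.
The second occurrence is t = 53.64 minutes.
The hands form a 125-degree angle at 53.64 minutes past 2:00.

Final answer: 53.64 minutes past 2:00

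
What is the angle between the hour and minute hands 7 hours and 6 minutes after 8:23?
First find the time 7 hours and 6 minutes after 8:23.
Total minutes: 8 x 60 + 23 + 7 x 60 + 6 = 929.
929 mod 720 = 209 minutes = 3:29.
Now compute the angle at 3:29:
Hour hand: 3 x 30 + 29 x 0.5 = 104.5 degrees
Minute hand: 29 x 6 = 174 degrees
Difference: |104.5 - 174| = 69.5 degrees
The angle is 69.5 degrees

Final answer: 69.5 degrees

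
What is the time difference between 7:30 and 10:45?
From 7:30 to 10:45:
(10 x 60 + 45) - (7 x 60 + 30) = 645 - 450 = 195 minutes
= 3 hours and 15 minutes

Final answer: 3 hours and 15 minutes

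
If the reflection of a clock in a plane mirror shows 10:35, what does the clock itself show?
Reflection across the vertical (12-6) axis maps a hand at angle A degrees to (360 - A) degrees, which sends a reading of T minutes past 12:00 to (720 - T) minutes past 12:00.
Mirror reads 10:35 = 635 minutes past 12:00.
Actual time: (720 - 635) mod 720 = 85 minutes = 1:25.

Final answer: 1:25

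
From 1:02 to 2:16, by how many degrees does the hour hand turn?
The hour hand moves 0.5 degrees per minute.
Time elapsed: 2:16 - 1:02 = 74 minutes
Angular displacement: 74 x 0.5 = 37 degrees

Final answer: 37 degrees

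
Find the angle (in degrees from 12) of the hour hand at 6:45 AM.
The hour hand moves 30 degrees per hour and 0.5 degrees per minute.
At 6:45: (6) x 30 + 45 x 0.5 = 180 + 22.5 = 202.5 degrees

Final answer: 202.5 degrees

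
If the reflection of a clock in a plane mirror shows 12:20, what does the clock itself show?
Reflection across the vertical (12-6) axis maps a hand at angle A degrees to (360 - A) degrees, which sends a reading of T minutes past 12:00 to (720 - T) minutes past 12:00.
Mirror reads 12:20 = 20 minutes past 12:00.
Actual time: (720 - 20) mod 720 = 700 minutes = 11:40.

Final answer: 11:40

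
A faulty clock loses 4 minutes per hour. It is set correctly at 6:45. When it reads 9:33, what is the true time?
For every 60 true minutes, the faulty clock advances 56 minutes, so 1 faulty-clock minute corresponds to 60/56 true minutes.
From 6:45 to 9:33 on the faulty dial is 168 minutes.
True elapsed: 168 x 60/56 = 180 minutes = 3 hours.
True time: 6:45 + 3 hours = 9:45.

Final answer: 9:45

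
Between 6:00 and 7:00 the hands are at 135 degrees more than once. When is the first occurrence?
At t minutes past 6:00, the hour hand is at 30 x 6 + 0.5t degrees and the minute hand is at 6t degrees.
The smaller angle between them is 135 degrees when |30H - 5.5t| = 135 or |30H - 5.5t| = 225.
With H = 6, solve 30 x 6 - 5.5t = +/- target for each target:
  t = (30 x 6 - 135) / 5.5 = 8.18
  t = (30 x 6 + 135) / 5.5 = 57.27
  t = (30 x 6 - 225) / 5.5 = -8.18 (outside (0, 60))
  t = (30 x 6 + 225) / 5.5 = 73.64 (outside (0, 60))
Valid solutions in (0, 60): {8.18, 57.27} minutes.
The first occurrence is t = 8.18 minutes.
The hands form a 135-degree angle at 8.18 minutes past 6:00.

Final answer: 8.18 minutes past 6:00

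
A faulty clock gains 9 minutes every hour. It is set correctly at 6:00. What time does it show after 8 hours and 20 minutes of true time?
For every 60 true minutes, the faulty clock advances 60 + 9 = 69 minutes.
True elapsed: 8 hours and 20 minutes = 500 minutes.
Faulty clock advances: 500 x 69/60 = 575 minutes (drift: 75 minutes ahead).
Shown time: 6:00 + 575 minutes = 3:35.

Final answer: 3:35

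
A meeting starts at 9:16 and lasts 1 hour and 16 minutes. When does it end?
Starting time: 9:16
Adding 16 minutes to 16 minutes: 16 + 16 = 32 minutes
Adding 1 hour: 9 + 1 = 10
Final time: 10:32

Final answer: 10:32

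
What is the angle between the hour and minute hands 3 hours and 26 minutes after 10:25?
First find the time 3 hours and 26 minutes after 10:25.
Total minutes: 10 x 60 + 25 + 3 x 60 + 26 = 831.
831 mod 720 = 111 minutes = 1:51.
Now compute the angle at 1:51:
Hour hand: 1 x 30 + 51 x 0.5 = 55.5 degrees
Minute hand: 51 x 6 = 306 degrees
Difference: |55.5 - 306| = 250.5 degrees
Smaller angle: 360 - 250.5 = 109.5 degrees

Final answer: 109.5 degrees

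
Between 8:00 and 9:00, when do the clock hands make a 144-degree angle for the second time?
At t minutes past 8:00, the hour hand is at 30 x 8 + 0.5t degrees and the minute hand is at 6t degrees.
The smaller angle between them is 144 degrees when |30H - 5.5t| = 144 or |30H - 5.5t| = 216.
With H = 8, solve 30 x 8 - 5.5t = +/- target for each target:
  t = (30 x 8 - 144) / 5.5 = 17.45
  t = (30 x 8 + 144) / 5.5 = 69.82 (outside (0, 60))
  t = (30 x 8 - 216) / 5.5 = 4.36
  t = (30 x 8 + 216) / 5.5 = 82.91 (outside (0, 60))
Valid solutions in (0, 60): {4.36, 17.45} minutes.
The second occurrence is t = 17.45 minutes.
The hands form a 144-degree angle at 17.45 minutes past 8:00.

Final answer: 17.45 minutes past 8:00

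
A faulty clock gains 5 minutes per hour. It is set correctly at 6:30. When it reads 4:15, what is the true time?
For every 60 true minutes, the faulty clock advances 65 minutes, so 1 faulty-clock minute corresponds to 60/65 true minutes.
From 6:30 to 4:15 on the faulty dial is 585 minutes.
True elapsed: 585 x 60/65 = 540 minutes = 9 hours.
True time: 6:30 + 9 hours = 3:30.

Final answer: 3:30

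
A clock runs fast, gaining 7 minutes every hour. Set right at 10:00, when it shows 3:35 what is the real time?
For every 60 true minutes, the faulty clock advances 67 minutes, so 1 faulty-clock minute corresponds to 60/67 true minutes.
From 10:00 to 3:35 on the faulty dial is 335 minutes.
True elapsed: 335 x 60/67 = 300 minutes = 5 hours.
True time: 10:00 + 5 hours = 3:00.

Final answer: 3:00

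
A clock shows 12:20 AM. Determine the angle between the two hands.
Hour hand position: 0 x 30 + 20 x 0.5 = 10 degrees
Minute hand position: 20 x 6 = 120 degrees
Difference: |10 - 120| = 110 degrees
The angle between the hands is 110 degrees

Final answer: 110 degrees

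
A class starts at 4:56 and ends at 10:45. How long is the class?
From 4:56 to 10:45:
(10 x 60 + 45) - (4 x 60 + 56) = 645 - 296 = 349 minutes
= 5 hours and 49 minutes

Final answer: 5 hours and 49 minutes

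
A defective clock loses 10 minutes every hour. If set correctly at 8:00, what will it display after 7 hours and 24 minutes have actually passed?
For every 60 true minutes, the faulty clock advances 60 - 10 = 50 minutes.
True elapsed: 7 hours and 24 minutes = 444 minutes.
Faulty clock advances: 444 x 50/60 = 370 minutes (drift: 74 minutes behind).
Shown time: 8:00 + 370 minutes = 2:10.

Final answer: 2:10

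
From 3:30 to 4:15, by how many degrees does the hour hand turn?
The hour hand moves 0.5 degrees per minute.
Time elapsed: 4:15 - 3:30 = 45 minutes
Angular displacement: 45 x 0.5 = 22.5 degrees

Final answer: 22.5 degrees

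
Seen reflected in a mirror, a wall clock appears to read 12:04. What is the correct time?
Reflection across the vertical (12-6) axis maps a hand at angle A degrees to (360 - A) degrees, which sends a reading of T minutes past 12:00 to (720 - T) minutes past 12:00.
Mirror reads 12:04 = 4 minutes past 12:00.
Actual time: (720 - 4) mod 720 = 716 minutes = 11:56.

Final answer: 11:56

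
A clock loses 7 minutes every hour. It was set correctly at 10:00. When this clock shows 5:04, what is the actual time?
For every 60 true minutes, the faulty clock advances 53 minutes, so 1 faulty-clock minute corresponds to 60/53 true minutes.
From 10:00 to 5:04 on the faulty dial is 424 minutes.
True elapsed: 424 x 60/53 = 480 minutes = 8 hours.
True time: 10:00 + 8 hours = 6:00.

Final answer: 6:00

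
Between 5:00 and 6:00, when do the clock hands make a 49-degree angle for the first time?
At t minutes past 5:00, the hour hand is at 30 x 5 + 0.5t degrees and the minute hand is at 6t degrees.
The smaller angle between them is 49 degrees when |30H - 5.5t| = 49 or |30H - 5.5t| = 311.
With H = 5, solve 30 x 5 - 5.5t = +/- target for each target:
  t = (30 x 5 - 49) / 5.5 = 18.36
  t = (30 x 5 + 49) / 5.5 = 36.18
  t = (30 x 5 - 311) / 5.5 = -29.27 (outside (0, 60))
  t = (30 x 5 + 311) / 5.5 = 83.82 (outside (0, 60))
Valid solutions in (0, 60): {18.36, 36.18} minutes.
The first occurrence is t = 18.36 minutes.
The hands form a 49-degree angle at 18.36 minutes past 5:00.

Final answer: 18.36 minutes past 5:00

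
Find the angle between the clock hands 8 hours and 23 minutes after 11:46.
First find the time 8 hours and 23 minutes after 11:46.
Total minutes: 11 x 60 + 46 + 8 x 60 + 23 = 1209.
1209 mod 720 = 489 minutes = 8:09.
Now compute the angle at 8:09:
Hour hand: 8 x 30 + 9 x 0.5 = 244.5 degrees
Minute hand: 9 x 6 = 54 degrees
Difference: |244.5 - 54| = 190.5 degrees
Smaller angle: 360 - 190.5 = 169.5 degrees

Final answer: 169.5 degrees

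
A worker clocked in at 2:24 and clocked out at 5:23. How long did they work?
From 2:24 to 5:23:
(5 x 60 + 23) - (2 x 60 + 24) = 323 - 144 = 179 minutes
= 2 hours and 59 minutes

Final answer: 2 hours and 59 minutes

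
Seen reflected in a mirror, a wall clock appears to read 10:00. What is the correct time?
Reflection across the vertical (12-6) axis maps a hand at angle A degrees to (360 - A) degrees, which sends a reading of T minutes past 12:00 to (720 - T) minutes past 12:00.
Mirror reads 10:00 = 600 minutes past 12:00.
Actual time: (720 - 600) mod 720 = 120 minutes = 2:00.

Final answer: 2:00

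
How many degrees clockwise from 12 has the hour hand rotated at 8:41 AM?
The hour hand moves 30 degrees per hour and 0.5 degrees per minute.
At 8:41: (8) x 30 + 41 x 0.5 = 240 + 20.5 = 260.5 degrees

Final answer: 260.5 degrees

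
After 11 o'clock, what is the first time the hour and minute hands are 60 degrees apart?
At t minutes past 11:00, the hour hand is at 30 x 11 + 0.5t degrees and the minute hand is at 6t degrees.
The smaller angle between them is 60 degrees when |30H - 5.5t| = 60 or |30H - 5.5t| = 300.
With H = 11, solve 30 x 11 - 5.5t = +/- target for each target:
  t = (30 x 11 - 60) / 5.5 = 49.09
  t = (30 x 11 + 60) / 5.5 = 70.91 (outside (0, 60))
  t = (30 x 11 - 300) / 5.5 = 5.45
  t = (30 x 11 + 300) / 5.5 = 114.55 (outside (0, 60))
Valid solutions in (0, 60): {5.45, 49.09} minutes.
The first occurrence is t = 5.45 minutes.
The hands form a 60-degree angle at 5.45 minutes past 11:00.

Final answer: 5.45 minutes past 11:00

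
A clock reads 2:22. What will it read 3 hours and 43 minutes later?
Starting time: 2:22
Adding 43 minutes to 22 minutes: 22 + 43 = 65 minutes = 1 hour and 5 minutes
Adding 3 hours: 2 + 3 + 1 (carry) = 6
Final time: 6:05

Final answer: 6:05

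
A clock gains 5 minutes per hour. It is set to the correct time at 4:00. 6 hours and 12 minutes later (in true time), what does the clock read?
For every 60 true minutes, the faulty clock advances 60 + 5 = 65 minutes.
True elapsed: 6 hours and 12 minutes = 372 minutes.
Faulty clock advances: 372 x 65/60 = 403 minutes (drift: 31 minutes ahead).
Shown time: 4:00 + 403 minutes = 10:43.

Final answer: 10:43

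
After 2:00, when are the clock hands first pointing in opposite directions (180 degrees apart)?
For hands to be 180 degrees apart: |30H - 5.5t| = 180
With H = 2: t = (30 x 2 + 180)/5.5 = 43.64 or t = (30 x 2 - 180)/5.5 = -21.82
First valid solution (0 < t < 60): t = 43.64 minutes
The hands are opposite at 43.64 minutes past 2:00.

Final answer: 43.64 minutes past 2:00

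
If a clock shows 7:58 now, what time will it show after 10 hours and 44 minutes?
Starting time: 7:58
Adding 44 minutes to 58 minutes: 58 + 44 = 102 minutes = 1 hour and 42 minutes
Adding 10 hours: 7 + 10 + 1 (carry) = 18 - 12 = 6
Final time: 6:42

Final answer: 6:42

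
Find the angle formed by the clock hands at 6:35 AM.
Hour hand position: 6 x 30 + 35 x 0.5 = 197.5 degrees
Minute hand position: 35 x 6 = 210 degrees
Difference: |197.5 - 210| = 12.5 degrees
The angle between the hands is 12.5 degrees

Final answer: 12.5 degrees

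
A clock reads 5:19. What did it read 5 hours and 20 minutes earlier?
Starting time: 5:19 = 319 total minutes past 12:00
Subtracting: 5 hours and 20 minutes = 320 minutes
319 - 320 = -1 (negative, add 12 hours = 720) = 719 minutes
= 11 hours and 59 minutes past 12:00 = 11:59

Final answer: 11:59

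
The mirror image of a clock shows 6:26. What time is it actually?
Reflection across the vertical (12-6) axis maps a hand at angle A degrees to (360 - A) degrees, which sends a reading of T minutes past 12:00 to (720 - T) minutes past 12:00.
Mirror reads 6:26 = 386 minutes past 12:00.
Actual time: (720 - 386) mod 720 = 334 minutes = 5:34.

Final answer: 5:34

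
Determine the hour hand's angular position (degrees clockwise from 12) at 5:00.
The hour hand moves 30 degrees per hour and 0.5 degrees per minute.
At 5:00: (5) x 30 + 0 x 0.5 = 150 + 0 = 150 degrees

Final answer: 150 degrees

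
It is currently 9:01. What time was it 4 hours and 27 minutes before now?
Starting time: 9:01 = 541 total minutes past 12:00
Subtracting: 4 hours and 27 minutes = 267 minutes
541 - 267 = 274 minutes
= 4 hours and 34 minutes past 12:00 = 4:34

Final answer: 4:34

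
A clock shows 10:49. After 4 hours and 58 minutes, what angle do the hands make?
First find the time 4 hours and 58 minutes after 10:49.
Total minutes: 10 x 60 + 49 + 4 x 60 + 58 = 947.
947 mod 720 = 227 minutes = 3:47.
Now compute the angle at 3:47:
Hour hand: 3 x 30 + 47 x 0.5 = 113.5 degrees
Minute hand: 47 x 6 = 282 degrees
Difference: |113.5 - 282| = 168.5 degrees
The angle is 168.5 degrees

Final answer: 168.5 degrees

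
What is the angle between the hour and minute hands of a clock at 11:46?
Hour hand position: 11 x 30 + 46 x 0.5 = 353 degrees
Minute hand position: 46 x 6 = 276 degrees
Difference: |353 - 276| = 77 degrees
The angle between the hands is 77 degrees

Final answer: 77 degrees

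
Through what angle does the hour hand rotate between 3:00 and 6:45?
The hour hand moves 0.5 degrees per minute.
Time elapsed: 6:45 - 3:00 = 225 minutes
Angular displacement: 225 x 0.5 = 112.5 degrees

Final answer: 112.5 degrees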